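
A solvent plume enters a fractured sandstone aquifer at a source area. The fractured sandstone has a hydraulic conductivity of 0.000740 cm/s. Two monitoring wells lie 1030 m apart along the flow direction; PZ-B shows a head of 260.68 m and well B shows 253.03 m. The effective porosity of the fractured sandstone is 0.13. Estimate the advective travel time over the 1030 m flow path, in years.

Convert K: 0.000740 cm/s × 864 = 0.6394 m/day.
Hydraulic gradient i = (260.68 − 253.03) / 1030 = 7.65 / 1030 = 0.007427.
Darcy flux q = K · i = 0.6394 × 0.007427 = 0.004749 m/day.
Seepage velocity v = q / n_e = 0.004749 / 0.13 = 0.03653 m/day.
Travel time t = L / v = 1030 / 0.03653 = 28198 days = 77.20 years.

77.2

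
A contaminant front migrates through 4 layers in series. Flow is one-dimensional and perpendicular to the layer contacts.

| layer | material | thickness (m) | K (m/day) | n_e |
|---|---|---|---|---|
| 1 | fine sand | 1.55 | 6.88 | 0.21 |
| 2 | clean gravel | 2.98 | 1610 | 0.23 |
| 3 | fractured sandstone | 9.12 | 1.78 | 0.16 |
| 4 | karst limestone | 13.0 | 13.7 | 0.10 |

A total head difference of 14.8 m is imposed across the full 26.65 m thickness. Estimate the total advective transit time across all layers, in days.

1.60

With flow normal to the layers, continuity requires the same specific discharge q through every layer.
Σ(b_i/K_i) = 1.55/6.88 + 2.98/1610 + 9.12/1.78 + 13.0/13.7 = 6.300 d.
q = Δh / Σ(b_i/K_i) = 14.8 / 6.300 = 2.349 m/day.
In each layer the seepage velocity is v_i = q/n_i, so the layer transit time is t_i = b_i·n_i / q:
  layer 1 (fine sand): t_1 = 1.55 × 0.21 / 2.349 = 0.1385 d
  layer 2 (clean gravel): t_2 = 2.98 × 0.23 / 2.349 = 0.2917 d
  layer 3 (fractured sandstone): t_3 = 9.12 × 0.16 / 2.349 = 0.6211 d
  layer 4 (karst limestone): t_4 = 13.0 × 0.10 / 2.349 = 0.5533 d
Total t = Σ t_i = 1.605 days.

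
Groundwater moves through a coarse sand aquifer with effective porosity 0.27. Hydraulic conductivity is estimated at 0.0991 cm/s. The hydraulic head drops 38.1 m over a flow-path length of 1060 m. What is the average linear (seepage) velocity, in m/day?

Convert K: 0.0991 cm/s × 864 = 85.62 m/day.
Hydraulic gradient i = Δh / L = 38.1 / 1060 = 0.03594.
Darcy flux q = K · i = 85.62 × 0.03594 = 3.078 m/day.
Seepage velocity v = q / n_e = 3.078 / 0.27 = 11.40 m/day.

11.4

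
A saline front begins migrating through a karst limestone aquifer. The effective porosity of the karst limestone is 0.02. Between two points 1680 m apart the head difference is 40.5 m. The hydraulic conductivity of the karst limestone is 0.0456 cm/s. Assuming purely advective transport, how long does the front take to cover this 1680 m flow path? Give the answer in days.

Convert K: 0.0456 cm/s × 864 = 39.40 m/day.
Hydraulic gradient i = Δh / L = 40.5 / 1680 = 0.02411.
Darcy flux q = K · i = 39.40 × 0.02411 = 0.9498 m/day.
Seepage velocity v = q / n_e = 0.9498 / 0.02 = 47.49 m/day.
Travel time t = L / v = 1680 / 47.49 = 35.38 days.

35.4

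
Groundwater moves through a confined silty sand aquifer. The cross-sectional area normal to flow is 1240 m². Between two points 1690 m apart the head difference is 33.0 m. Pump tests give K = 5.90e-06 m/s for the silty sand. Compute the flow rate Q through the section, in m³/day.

Convert K: 5.90e-06 m/s × 86400 = 0.5098 m/day.
Hydraulic gradient i = Δh / L = 33.0 / 1690 = 0.01953.
Darcy's law: Q = K · A · i = 0.5098 × 1240 × 0.01953 = 12.34 m³/day.

12.3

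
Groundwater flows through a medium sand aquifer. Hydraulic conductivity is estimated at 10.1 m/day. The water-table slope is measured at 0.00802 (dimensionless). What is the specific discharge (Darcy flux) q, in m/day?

Hydraulic gradient i = 0.00802.
Specific discharge q = K · i = 10.10 × 0.008020 = 0.08100 m/day.

0.0810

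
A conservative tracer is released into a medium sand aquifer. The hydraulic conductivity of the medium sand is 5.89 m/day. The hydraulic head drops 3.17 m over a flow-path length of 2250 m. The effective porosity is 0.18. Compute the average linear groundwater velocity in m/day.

0.0461

Hydraulic gradient i = Δh / L = 3.17 / 2250 = 0.001409.
Darcy flux q = K · i = 5.890 × 0.001409 = 0.008298 m/day.
Seepage velocity v = q / n_e = 0.008298 / 0.18 = 0.04610 m/day.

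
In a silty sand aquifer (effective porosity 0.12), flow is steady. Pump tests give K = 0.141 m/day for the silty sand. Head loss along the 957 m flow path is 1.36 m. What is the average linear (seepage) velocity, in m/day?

0.00167

Hydraulic gradient i = Δh / L = 1.36 / 957 = 0.001421.
Darcy flux q = K · i = 0.1410 × 0.001421 = 0.0002004 m/day.
Seepage velocity v = q / n_e = 0.0002004 / 0.12 = 0.001670 m/day.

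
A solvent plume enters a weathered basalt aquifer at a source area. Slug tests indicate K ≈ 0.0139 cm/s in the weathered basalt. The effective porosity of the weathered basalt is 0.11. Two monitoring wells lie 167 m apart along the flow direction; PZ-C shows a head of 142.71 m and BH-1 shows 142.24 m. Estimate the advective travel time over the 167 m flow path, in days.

543

Convert K: 0.0139 cm/s × 864 = 12.01 m/day.
Hydraulic gradient i = (142.71 − 142.24) / 167 = 0.47 / 167 = 0.002814.
Darcy flux q = K · i = 12.01 × 0.002814 = 0.03380 m/day.
Seepage velocity v = q / n_e = 0.03380 / 0.11 = 0.3073 m/day.
Travel time t = L / v = 167 / 0.3073 = 543.5 days.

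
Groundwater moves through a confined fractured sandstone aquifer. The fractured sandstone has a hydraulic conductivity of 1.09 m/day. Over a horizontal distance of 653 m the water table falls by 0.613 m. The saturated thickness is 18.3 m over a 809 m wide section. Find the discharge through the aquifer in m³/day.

15.1

Cross-sectional area A = 809 × 18.3 = 14805 m².
Hydraulic gradient i = Δh / L = 0.613 / 653 = 0.0009387.
Darcy's law: Q = K · A · i = 1.090 × 14805 × 0.0009387 = 15.15 m³/day.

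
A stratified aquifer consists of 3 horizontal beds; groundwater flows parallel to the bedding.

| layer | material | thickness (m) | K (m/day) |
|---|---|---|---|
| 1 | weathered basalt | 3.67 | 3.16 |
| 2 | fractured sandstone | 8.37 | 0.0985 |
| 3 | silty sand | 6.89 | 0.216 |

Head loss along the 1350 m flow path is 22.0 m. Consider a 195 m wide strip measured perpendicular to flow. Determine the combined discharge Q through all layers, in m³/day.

Flow is parallel to layering, so each bed carries its own Darcy discharge and the transmissivities add.
Σ(K_i·b_i) = 3.16×3.67 + 0.0985×8.37 + 0.216×6.89 = 13.91 m²/day.
Hydraulic gradient i = Δh / L = 22.0 / 1350 = 0.01630.
Q = Σ(K_i·b_i) · W · i = 13.91 × 195 × 0.01630 = 44.20 m³/day.

44.2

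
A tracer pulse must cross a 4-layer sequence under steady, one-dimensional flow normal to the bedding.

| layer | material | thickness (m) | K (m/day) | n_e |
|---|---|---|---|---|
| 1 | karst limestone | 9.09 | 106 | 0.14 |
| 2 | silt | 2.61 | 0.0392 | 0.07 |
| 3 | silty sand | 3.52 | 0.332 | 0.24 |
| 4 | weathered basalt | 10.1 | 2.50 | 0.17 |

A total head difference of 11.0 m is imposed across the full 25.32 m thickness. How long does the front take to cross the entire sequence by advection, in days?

With flow normal to the layers, continuity requires the same specific discharge q through every layer.
Σ(b_i/K_i) = 9.09/106 + 2.61/0.0392 + 3.52/0.332 + 10.1/2.50 = 81.31 d.
q = Δh / Σ(b_i/K_i) = 11.0 / 81.31 = 0.1353 m/day.
In each layer the seepage velocity is v_i = q/n_i, so the layer transit time is t_i = b_i·n_i / q:
  layer 1 (karst limestone): t_1 = 9.09 × 0.14 / 0.1353 = 9.407 d
  layer 2 (silt): t_2 = 2.61 × 0.07 / 0.1353 = 1.350 d
  layer 3 (silty sand): t_3 = 3.52 × 0.24 / 0.1353 = 6.245 d
  layer 4 (weathered basalt): t_4 = 10.1 × 0.17 / 0.1353 = 12.69 d
Total t = Σ t_i = 29.69 days.

29.7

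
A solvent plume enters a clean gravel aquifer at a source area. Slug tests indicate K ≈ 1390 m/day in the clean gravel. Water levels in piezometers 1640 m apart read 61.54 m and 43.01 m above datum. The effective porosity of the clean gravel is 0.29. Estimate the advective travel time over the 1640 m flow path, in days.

30.3

Hydraulic gradient i = (61.54 − 43.01) / 1640 = 18.53 / 1640 = 0.01130.
Darcy flux q = K · i = 1390 × 0.01130 = 15.71 m/day.
Seepage velocity v = q / n_e = 15.71 / 0.29 = 54.16 m/day.
Travel time t = L / v = 1640 / 54.16 = 30.28 days.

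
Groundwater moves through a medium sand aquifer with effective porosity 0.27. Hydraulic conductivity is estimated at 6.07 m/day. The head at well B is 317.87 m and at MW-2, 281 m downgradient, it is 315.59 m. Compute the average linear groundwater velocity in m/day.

Hydraulic gradient i = (317.87 − 315.59) / 281 = 2.28 / 281 = 0.008114.
Darcy flux q = K · i = 6.070 × 0.008114 = 0.04925 m/day.
Seepage velocity v = q / n_e = 0.04925 / 0.27 = 0.1824 m/day.

0.182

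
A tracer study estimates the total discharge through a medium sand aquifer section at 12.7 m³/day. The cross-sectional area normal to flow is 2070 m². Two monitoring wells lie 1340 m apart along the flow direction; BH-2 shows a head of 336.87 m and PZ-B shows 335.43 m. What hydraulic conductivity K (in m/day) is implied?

Hydraulic gradient i = (336.87 − 335.43) / 1340 = 1.44 / 1340 = 0.001075.
From Q = K·A·i, K = Q / (A·i) = 12.7 / (2070 × 0.001075) = 5.709 m/day.

5.71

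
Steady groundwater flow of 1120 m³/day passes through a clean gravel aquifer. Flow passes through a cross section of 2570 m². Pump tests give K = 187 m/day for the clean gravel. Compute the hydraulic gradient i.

0.00233

From Q = K·A·i, i = Q / (K·A) = 1120 / (187.0 × 2570) = 0.002330.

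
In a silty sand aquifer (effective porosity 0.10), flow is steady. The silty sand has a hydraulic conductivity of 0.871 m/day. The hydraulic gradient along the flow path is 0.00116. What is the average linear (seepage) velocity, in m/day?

0.0101

Hydraulic gradient i = 0.00116.
Darcy flux q = K · i = 0.8710 × 0.001160 = 0.001010 m/day.
Seepage velocity v = q / n_e = 0.001010 / 0.10 = 0.01010 m/day.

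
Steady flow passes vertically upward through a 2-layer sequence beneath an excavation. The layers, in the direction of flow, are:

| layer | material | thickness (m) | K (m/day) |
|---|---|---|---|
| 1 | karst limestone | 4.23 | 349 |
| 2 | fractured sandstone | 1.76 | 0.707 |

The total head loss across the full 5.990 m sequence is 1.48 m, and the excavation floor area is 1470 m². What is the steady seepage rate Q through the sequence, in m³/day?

Flow is perpendicular to layering, so the layers act in series and the equivalent K is the thickness-weighted harmonic mean.
Total thickness L = 4.23 + 1.76 = 5.990 m.
Σ(b_i/K_i) = 4.23/349 + 1.76/0.707 = 2.502 d.
K_eq = L / Σ(b_i/K_i) = 5.990 / 2.502 = 2.395 m/day.
Q = K_eq · A · (Δh/L) = 2.395 × 1470 × (1.48/5.990) = 869.7 m³/day.

870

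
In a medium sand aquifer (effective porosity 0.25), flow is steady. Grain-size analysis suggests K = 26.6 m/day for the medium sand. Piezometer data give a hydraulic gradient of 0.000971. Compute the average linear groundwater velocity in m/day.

Hydraulic gradient i = 0.000971.
Darcy flux q = K · i = 26.60 × 0.0009710 = 0.02583 m/day.
Seepage velocity v = q / n_e = 0.02583 / 0.25 = 0.1033 m/day.

0.103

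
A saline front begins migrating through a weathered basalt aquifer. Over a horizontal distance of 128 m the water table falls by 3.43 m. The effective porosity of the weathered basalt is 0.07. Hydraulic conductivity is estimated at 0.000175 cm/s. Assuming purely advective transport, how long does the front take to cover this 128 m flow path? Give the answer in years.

6.05

Convert K: 0.000175 cm/s × 864 = 0.1512 m/day.
Hydraulic gradient i = Δh / L = 3.43 / 128 = 0.02680.
Darcy flux q = K · i = 0.1512 × 0.02680 = 0.004052 m/day.
Seepage velocity v = q / n_e = 0.004052 / 0.07 = 0.05788 m/day.
Travel time t = L / v = 128 / 0.05788 = 2211 days = 6.055 years.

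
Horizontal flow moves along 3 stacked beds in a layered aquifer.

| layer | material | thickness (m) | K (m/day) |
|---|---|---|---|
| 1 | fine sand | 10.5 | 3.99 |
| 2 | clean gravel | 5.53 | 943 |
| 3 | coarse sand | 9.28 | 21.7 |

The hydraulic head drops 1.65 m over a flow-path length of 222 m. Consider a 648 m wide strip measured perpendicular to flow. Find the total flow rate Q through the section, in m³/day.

Flow is parallel to layering, so each bed carries its own Darcy discharge and the transmissivities add.
Σ(K_i·b_i) = 3.99×10.5 + 943×5.53 + 21.7×9.28 = 5458 m²/day.
Hydraulic gradient i = Δh / L = 1.65 / 222 = 0.007432.
Q = Σ(K_i·b_i) · W · i = 5458 × 648 × 0.007432 = 26287 m³/day.

26300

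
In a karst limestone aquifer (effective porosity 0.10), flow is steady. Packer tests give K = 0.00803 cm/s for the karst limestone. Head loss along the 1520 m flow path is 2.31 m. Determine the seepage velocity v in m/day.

Convert K: 0.00803 cm/s × 864 = 6.938 m/day.
Hydraulic gradient i = Δh / L = 2.31 / 1520 = 0.001520.
Darcy flux q = K · i = 6.938 × 0.001520 = 0.01054 m/day.
Seepage velocity v = q / n_e = 0.01054 / 0.10 = 0.1054 m/day.

0.105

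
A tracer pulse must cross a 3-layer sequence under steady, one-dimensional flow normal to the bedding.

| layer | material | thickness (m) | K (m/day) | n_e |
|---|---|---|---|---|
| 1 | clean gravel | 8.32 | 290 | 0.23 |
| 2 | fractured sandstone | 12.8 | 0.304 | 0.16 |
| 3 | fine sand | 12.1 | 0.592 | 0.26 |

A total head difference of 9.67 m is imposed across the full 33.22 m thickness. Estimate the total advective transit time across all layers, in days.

With flow normal to the layers, continuity requires the same specific discharge q through every layer.
Σ(b_i/K_i) = 8.32/290 + 12.8/0.304 + 12.1/0.592 = 62.57 d.
q = Δh / Σ(b_i/K_i) = 9.67 / 62.57 = 0.1545 m/day.
In each layer the seepage velocity is v_i = q/n_i, so the layer transit time is t_i = b_i·n_i / q:
  layer 1 (clean gravel): t_1 = 8.32 × 0.23 / 0.1545 = 12.38 d
  layer 2 (fractured sandstone): t_2 = 12.8 × 0.16 / 0.1545 = 13.25 d
  layer 3 (fine sand): t_3 = 12.1 × 0.26 / 0.1545 = 20.36 d
Total t = Σ t_i = 45.99 days.

46.0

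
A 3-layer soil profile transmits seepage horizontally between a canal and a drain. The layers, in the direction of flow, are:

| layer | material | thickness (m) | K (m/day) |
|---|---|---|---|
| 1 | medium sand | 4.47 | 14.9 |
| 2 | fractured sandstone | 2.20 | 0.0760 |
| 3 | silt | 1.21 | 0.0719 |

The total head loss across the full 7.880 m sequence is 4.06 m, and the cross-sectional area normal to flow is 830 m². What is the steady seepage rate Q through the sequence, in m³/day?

Flow is perpendicular to layering, so the layers act in series and the equivalent K is the thickness-weighted harmonic mean.
Total thickness L = 4.47 + 2.20 + 1.21 = 7.880 m.
Σ(b_i/K_i) = 4.47/14.9 + 2.20/0.0760 + 1.21/0.0719 = 46.08 d.
K_eq = L / Σ(b_i/K_i) = 7.880 / 46.08 = 0.1710 m/day.
Q = K_eq · A · (Δh/L) = 0.1710 × 830 × (4.06/7.880) = 73.14 m³/day.

73.1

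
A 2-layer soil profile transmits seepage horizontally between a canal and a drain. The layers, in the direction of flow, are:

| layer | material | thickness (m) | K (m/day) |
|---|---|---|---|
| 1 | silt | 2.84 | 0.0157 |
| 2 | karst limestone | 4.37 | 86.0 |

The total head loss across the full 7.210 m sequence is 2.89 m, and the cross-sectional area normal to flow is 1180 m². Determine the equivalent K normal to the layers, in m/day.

0.0398

Flow is perpendicular to layering, so the layers act in series and the equivalent K is the thickness-weighted harmonic mean.
Total thickness L = 2.84 + 4.37 = 7.210 m.
Σ(b_i/K_i) = 2.84/0.0157 + 4.37/86.0 = 180.9 d.
K_eq = L / Σ(b_i/K_i) = 7.210 / 180.9 = 0.03985 m/day.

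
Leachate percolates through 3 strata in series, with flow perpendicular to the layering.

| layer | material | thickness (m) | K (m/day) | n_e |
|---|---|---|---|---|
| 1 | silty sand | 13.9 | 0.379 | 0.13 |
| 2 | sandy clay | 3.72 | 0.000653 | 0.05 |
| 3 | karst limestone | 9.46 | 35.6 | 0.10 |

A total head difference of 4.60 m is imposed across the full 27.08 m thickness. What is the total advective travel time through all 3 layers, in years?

10.0

With flow normal to the layers, continuity requires the same specific discharge q through every layer.
Σ(b_i/K_i) = 13.9/0.379 + 3.72/0.000653 + 9.46/35.6 = 5734 d.
q = Δh / Σ(b_i/K_i) = 4.60 / 5734 = 0.0008023 m/day.
In each layer the seepage velocity is v_i = q/n_i, so the layer transit time is t_i = b_i·n_i / q:
  layer 1 (silty sand): t_1 = 13.9 × 0.13 / 0.0008023 = 2252 d
  layer 2 (sandy clay): t_2 = 3.72 × 0.05 / 0.0008023 = 231.8 d
  layer 3 (karst limestone): t_3 = 9.46 × 0.10 / 0.0008023 = 1179 d
Total t = Σ t_i = 3663 days = 10.03 years.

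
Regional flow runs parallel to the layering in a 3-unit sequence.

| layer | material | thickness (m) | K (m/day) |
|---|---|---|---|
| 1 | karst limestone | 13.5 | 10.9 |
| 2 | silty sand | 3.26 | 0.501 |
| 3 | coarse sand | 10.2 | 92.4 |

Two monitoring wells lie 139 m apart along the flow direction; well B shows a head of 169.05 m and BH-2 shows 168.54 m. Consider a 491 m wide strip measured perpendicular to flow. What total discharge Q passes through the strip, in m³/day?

1970

Flow is parallel to layering, so each bed carries its own Darcy discharge and the transmissivities add.
Σ(K_i·b_i) = 10.9×13.5 + 0.501×3.26 + 92.4×10.2 = 1091 m²/day.
Hydraulic gradient i = (169.05 − 168.54) / 139 = 0.51 / 139 = 0.003669.
Q = Σ(K_i·b_i) · W · i = 1091 × 491 × 0.003669 = 1966 m³/day.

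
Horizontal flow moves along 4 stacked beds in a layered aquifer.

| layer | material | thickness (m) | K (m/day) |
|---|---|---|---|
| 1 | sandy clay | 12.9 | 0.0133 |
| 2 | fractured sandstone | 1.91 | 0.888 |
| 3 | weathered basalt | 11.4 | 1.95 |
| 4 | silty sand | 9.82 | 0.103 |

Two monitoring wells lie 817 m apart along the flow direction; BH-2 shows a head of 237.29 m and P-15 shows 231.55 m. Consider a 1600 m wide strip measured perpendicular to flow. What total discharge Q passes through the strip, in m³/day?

Flow is parallel to layering, so each bed carries its own Darcy discharge and the transmissivities add.
Σ(K_i·b_i) = 0.0133×12.9 + 0.888×1.91 + 1.95×11.4 + 0.103×9.82 = 25.11 m²/day.
Hydraulic gradient i = (237.29 − 231.55) / 817 = 5.74 / 817 = 0.007026.
Q = Σ(K_i·b_i) · W · i = 25.11 × 1600 × 0.007026 = 282.3 m³/day.

282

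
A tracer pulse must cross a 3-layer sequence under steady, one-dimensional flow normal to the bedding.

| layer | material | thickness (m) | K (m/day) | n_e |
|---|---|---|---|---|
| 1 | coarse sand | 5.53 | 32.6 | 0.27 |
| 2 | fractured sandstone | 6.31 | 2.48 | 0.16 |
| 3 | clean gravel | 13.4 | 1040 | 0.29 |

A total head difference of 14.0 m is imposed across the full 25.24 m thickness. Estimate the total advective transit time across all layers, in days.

1.24

With flow normal to the layers, continuity requires the same specific discharge q through every layer.
Σ(b_i/K_i) = 5.53/32.6 + 6.31/2.48 + 13.4/1040 = 2.727 d.
q = Δh / Σ(b_i/K_i) = 14.0 / 2.727 = 5.134 m/day.
In each layer the seepage velocity is v_i = q/n_i, so the layer transit time is t_i = b_i·n_i / q:
  layer 1 (coarse sand): t_1 = 5.53 × 0.27 / 5.134 = 0.2908 d
  layer 2 (fractured sandstone): t_2 = 6.31 × 0.16 / 5.134 = 0.1966 d
  layer 3 (clean gravel): t_3 = 13.4 × 0.29 / 5.134 = 0.7569 d
Total t = Σ t_i = 1.244 days.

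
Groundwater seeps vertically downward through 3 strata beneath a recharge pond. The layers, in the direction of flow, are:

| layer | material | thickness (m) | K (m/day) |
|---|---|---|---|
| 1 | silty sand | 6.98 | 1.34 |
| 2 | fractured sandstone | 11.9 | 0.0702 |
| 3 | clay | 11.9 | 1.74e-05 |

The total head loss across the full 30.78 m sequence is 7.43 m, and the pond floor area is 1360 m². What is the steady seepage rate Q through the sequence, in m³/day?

0.0148

Flow is perpendicular to layering, so the layers act in series and the equivalent K is the thickness-weighted harmonic mean.
Total thickness L = 6.98 + 11.9 + 11.9 = 30.78 m.
Σ(b_i/K_i) = 6.98/1.34 + 11.9/0.0702 + 11.9/1.74e-05 = 6.841e+05 d.
K_eq = L / Σ(b_i/K_i) = 30.78 / 6.841e+05 = 4.499e-05 m/day.
Q = K_eq · A · (Δh/L) = 4.499e-05 × 1360 × (7.43/30.78) = 0.01477 m³/day.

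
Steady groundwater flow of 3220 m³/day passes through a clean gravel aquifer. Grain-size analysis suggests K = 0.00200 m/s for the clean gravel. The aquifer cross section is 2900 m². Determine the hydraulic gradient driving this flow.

0.00643

Convert K: 0.00200 m/s × 86400 = 172.8 m/day.
From Q = K·A·i, i = Q / (K·A) = 3220 / (172.8 × 2900) = 0.006426.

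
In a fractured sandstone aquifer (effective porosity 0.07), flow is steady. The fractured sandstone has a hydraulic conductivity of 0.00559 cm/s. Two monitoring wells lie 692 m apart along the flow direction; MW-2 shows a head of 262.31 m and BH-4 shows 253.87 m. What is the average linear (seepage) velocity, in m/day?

Convert K: 0.00559 cm/s × 864 = 4.830 m/day.
Hydraulic gradient i = (262.31 − 253.87) / 692 = 8.44 / 692 = 0.01220.
Darcy flux q = K · i = 4.830 × 0.01220 = 0.05891 m/day.
Seepage velocity v = q / n_e = 0.05891 / 0.07 = 0.8415 m/day.

0.842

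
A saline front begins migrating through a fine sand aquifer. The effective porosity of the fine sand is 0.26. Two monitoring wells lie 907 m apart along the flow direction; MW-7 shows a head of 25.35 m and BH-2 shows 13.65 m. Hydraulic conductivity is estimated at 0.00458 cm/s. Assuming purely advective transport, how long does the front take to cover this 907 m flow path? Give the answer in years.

12.6

Convert K: 0.00458 cm/s × 864 = 3.957 m/day.
Hydraulic gradient i = (25.35 − 13.65) / 907 = 11.7 / 907 = 0.01290.
Darcy flux q = K · i = 3.957 × 0.01290 = 0.05105 m/day.
Seepage velocity v = q / n_e = 0.05105 / 0.26 = 0.1963 m/day.
Travel time t = L / v = 907 / 0.1963 = 4620 days = 12.65 years.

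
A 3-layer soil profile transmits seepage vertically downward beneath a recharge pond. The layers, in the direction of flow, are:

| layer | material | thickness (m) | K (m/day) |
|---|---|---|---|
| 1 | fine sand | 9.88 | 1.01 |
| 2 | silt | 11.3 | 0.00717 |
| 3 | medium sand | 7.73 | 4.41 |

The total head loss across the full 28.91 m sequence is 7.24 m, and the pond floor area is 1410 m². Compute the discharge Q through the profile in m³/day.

Flow is perpendicular to layering, so the layers act in series and the equivalent K is the thickness-weighted harmonic mean.
Total thickness L = 9.88 + 11.3 + 7.73 = 28.91 m.
Σ(b_i/K_i) = 9.88/1.01 + 11.3/0.00717 + 7.73/4.41 = 1588 d.
K_eq = L / Σ(b_i/K_i) = 28.91 / 1588 = 0.01821 m/day.
Q = K_eq · A · (Δh/L) = 0.01821 × 1410 × (7.24/28.91) = 6.430 m³/day.

6.43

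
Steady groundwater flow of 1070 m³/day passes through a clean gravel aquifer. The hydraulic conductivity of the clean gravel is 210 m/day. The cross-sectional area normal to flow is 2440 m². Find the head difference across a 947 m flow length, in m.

1.98

From Q = K·A·i, i = Q / (K·A) = 1070 / (210.0 × 2440) = 0.002088.
Head loss Δh = i · L = 0.002088 × 947 = 1.978 m.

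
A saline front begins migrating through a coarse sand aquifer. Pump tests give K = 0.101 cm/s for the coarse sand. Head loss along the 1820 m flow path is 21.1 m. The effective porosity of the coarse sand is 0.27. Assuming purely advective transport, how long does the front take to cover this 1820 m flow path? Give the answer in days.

486

Convert K: 0.101 cm/s × 864 = 87.26 m/day.
Hydraulic gradient i = Δh / L = 21.1 / 1820 = 0.01159.
Darcy flux q = K · i = 87.26 × 0.01159 = 1.012 m/day.
Seepage velocity v = q / n_e = 1.012 / 0.27 = 3.747 m/day.
Travel time t = L / v = 1820 / 3.747 = 485.7 days.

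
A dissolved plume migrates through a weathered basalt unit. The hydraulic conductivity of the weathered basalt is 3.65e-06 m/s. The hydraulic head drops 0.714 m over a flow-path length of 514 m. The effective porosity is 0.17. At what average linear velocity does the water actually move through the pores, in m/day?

0.00258

Convert K: 3.65e-06 m/s × 86400 = 0.3154 m/day.
Hydraulic gradient i = Δh / L = 0.714 / 514 = 0.001389.
Darcy flux q = K · i = 0.3154 × 0.001389 = 0.0004381 m/day.
Seepage velocity v = q / n_e = 0.0004381 / 0.17 = 0.002577 m/day.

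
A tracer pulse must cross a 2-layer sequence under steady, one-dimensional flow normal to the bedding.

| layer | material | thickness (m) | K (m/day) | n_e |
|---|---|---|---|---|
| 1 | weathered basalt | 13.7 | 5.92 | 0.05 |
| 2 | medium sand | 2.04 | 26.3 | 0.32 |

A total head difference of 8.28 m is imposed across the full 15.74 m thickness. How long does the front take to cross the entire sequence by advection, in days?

0.386

With flow normal to the layers, continuity requires the same specific discharge q through every layer.
Σ(b_i/K_i) = 13.7/5.92 + 2.04/26.3 = 2.392 d.
q = Δh / Σ(b_i/K_i) = 8.28 / 2.392 = 3.462 m/day.
In each layer the seepage velocity is v_i = q/n_i, so the layer transit time is t_i = b_i·n_i / q:
  layer 1 (weathered basalt): t_1 = 13.7 × 0.05 / 3.462 = 0.1979 d
  layer 2 (medium sand): t_2 = 2.04 × 0.32 / 3.462 = 0.1886 d
Total t = Σ t_i = 0.3864 days.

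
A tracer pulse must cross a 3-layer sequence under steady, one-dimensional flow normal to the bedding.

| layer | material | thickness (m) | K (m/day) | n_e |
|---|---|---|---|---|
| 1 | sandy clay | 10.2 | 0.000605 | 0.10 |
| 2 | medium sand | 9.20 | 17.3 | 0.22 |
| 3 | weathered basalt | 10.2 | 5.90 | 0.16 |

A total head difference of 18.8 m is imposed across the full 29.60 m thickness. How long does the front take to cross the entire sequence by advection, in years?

11.5

With flow normal to the layers, continuity requires the same specific discharge q through every layer.
Σ(b_i/K_i) = 10.2/0.000605 + 9.20/17.3 + 10.2/5.90 = 16862 d.
q = Δh / Σ(b_i/K_i) = 18.8 / 16862 = 0.001115 m/day.
In each layer the seepage velocity is v_i = q/n_i, so the layer transit time is t_i = b_i·n_i / q:
  layer 1 (sandy clay): t_1 = 10.2 × 0.10 / 0.001115 = 914.8 d
  layer 2 (medium sand): t_2 = 9.20 × 0.22 / 0.001115 = 1815 d
  layer 3 (weathered basalt): t_3 = 10.2 × 0.16 / 0.001115 = 1464 d
Total t = Σ t_i = 4194 days = 11.48 years.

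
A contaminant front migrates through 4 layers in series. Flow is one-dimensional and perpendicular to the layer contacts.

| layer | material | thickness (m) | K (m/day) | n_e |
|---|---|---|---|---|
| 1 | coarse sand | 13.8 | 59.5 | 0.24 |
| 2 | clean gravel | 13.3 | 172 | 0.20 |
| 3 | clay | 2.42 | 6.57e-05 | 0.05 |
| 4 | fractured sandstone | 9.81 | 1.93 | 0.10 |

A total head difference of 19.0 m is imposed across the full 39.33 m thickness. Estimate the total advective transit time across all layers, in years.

37.6

With flow normal to the layers, continuity requires the same specific discharge q through every layer.
Σ(b_i/K_i) = 13.8/59.5 + 13.3/172 + 2.42/6.57e-05 + 9.81/1.93 = 36839 d.
q = Δh / Σ(b_i/K_i) = 19.0 / 36839 = 0.0005158 m/day.
In each layer the seepage velocity is v_i = q/n_i, so the layer transit time is t_i = b_i·n_i / q:
  layer 1 (coarse sand): t_1 = 13.8 × 0.24 / 0.0005158 = 6422 d
  layer 2 (clean gravel): t_2 = 13.3 × 0.20 / 0.0005158 = 5158 d
  layer 3 (clay): t_3 = 2.42 × 0.05 / 0.0005158 = 234.6 d
  layer 4 (fractured sandstone): t_4 = 9.81 × 0.10 / 0.0005158 = 1902 d
Total t = Σ t_i = 13716 days = 37.55 years.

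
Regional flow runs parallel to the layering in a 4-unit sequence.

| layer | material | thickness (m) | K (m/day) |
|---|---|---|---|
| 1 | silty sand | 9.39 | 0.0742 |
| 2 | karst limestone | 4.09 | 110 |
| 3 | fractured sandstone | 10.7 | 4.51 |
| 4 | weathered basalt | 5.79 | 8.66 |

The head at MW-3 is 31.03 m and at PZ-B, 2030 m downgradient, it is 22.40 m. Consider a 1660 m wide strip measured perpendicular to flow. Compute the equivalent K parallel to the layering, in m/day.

Flow is parallel to layering, so each bed carries its own Darcy discharge and the transmissivities add.
Σ(K_i·b_i) = 0.0742×9.39 + 110×4.09 + 4.51×10.7 + 8.66×5.79 = 549.0 m²/day.
Total thickness b = 29.97 m, so K_eq = Σ(K_i·b_i)/b = 18.32 m/day.

18.3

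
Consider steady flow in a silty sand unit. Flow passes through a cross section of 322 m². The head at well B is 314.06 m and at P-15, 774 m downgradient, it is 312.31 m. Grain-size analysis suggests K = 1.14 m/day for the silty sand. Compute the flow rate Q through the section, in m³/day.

0.830

Hydraulic gradient i = (314.06 − 312.31) / 774 = 1.75 / 774 = 0.002261.
Darcy's law: Q = K · A · i = 1.140 × 322.0 × 0.002261 = 0.8300 m³/day.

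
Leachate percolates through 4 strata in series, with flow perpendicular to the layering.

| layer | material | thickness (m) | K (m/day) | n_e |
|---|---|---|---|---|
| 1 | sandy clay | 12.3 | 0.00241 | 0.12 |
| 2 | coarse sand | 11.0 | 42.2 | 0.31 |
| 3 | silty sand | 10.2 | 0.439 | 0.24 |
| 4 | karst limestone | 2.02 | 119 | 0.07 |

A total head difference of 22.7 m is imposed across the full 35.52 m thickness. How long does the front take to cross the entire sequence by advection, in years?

4.62

With flow normal to the layers, continuity requires the same specific discharge q through every layer.
Σ(b_i/K_i) = 12.3/0.00241 + 11.0/42.2 + 10.2/0.439 + 2.02/119 = 5127 d.
q = Δh / Σ(b_i/K_i) = 22.7 / 5127 = 0.004427 m/day.
In each layer the seepage velocity is v_i = q/n_i, so the layer transit time is t_i = b_i·n_i / q:
  layer 1 (sandy clay): t_1 = 12.3 × 0.12 / 0.004427 = 333.4 d
  layer 2 (coarse sand): t_2 = 11.0 × 0.31 / 0.004427 = 770.2 d
  layer 3 (silty sand): t_3 = 10.2 × 0.24 / 0.004427 = 552.9 d
  layer 4 (karst limestone): t_4 = 2.02 × 0.07 / 0.004427 = 31.94 d
Total t = Σ t_i = 1688 days = 4.623 years.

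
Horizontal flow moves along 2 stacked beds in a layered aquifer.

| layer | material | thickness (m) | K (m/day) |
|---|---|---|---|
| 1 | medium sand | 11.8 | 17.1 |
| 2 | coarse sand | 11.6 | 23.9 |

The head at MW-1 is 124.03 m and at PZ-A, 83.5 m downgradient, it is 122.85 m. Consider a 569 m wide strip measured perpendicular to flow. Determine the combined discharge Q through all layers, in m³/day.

3850

Flow is parallel to layering, so each bed carries its own Darcy discharge and the transmissivities add.
Σ(K_i·b_i) = 17.1×11.8 + 23.9×11.6 = 479.0 m²/day.
Hydraulic gradient i = (124.03 − 122.85) / 83.5 = 1.18 / 83.5 = 0.01413.
Q = Σ(K_i·b_i) · W · i = 479.0 × 569 × 0.01413 = 3852 m³/day.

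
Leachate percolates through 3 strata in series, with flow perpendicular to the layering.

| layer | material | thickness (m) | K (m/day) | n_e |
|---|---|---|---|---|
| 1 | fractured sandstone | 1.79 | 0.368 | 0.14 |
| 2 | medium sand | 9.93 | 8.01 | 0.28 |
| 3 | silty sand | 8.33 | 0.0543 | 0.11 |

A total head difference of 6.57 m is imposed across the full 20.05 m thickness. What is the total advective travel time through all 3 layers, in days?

With flow normal to the layers, continuity requires the same specific discharge q through every layer.
Σ(b_i/K_i) = 1.79/0.368 + 9.93/8.01 + 8.33/0.0543 = 159.5 d.
q = Δh / Σ(b_i/K_i) = 6.57 / 159.5 = 0.04119 m/day.
In each layer the seepage velocity is v_i = q/n_i, so the layer transit time is t_i = b_i·n_i / q:
  layer 1 (fractured sandstone): t_1 = 1.79 × 0.14 / 0.04119 = 6.084 d
  layer 2 (medium sand): t_2 = 9.93 × 0.28 / 0.04119 = 67.50 d
  layer 3 (silty sand): t_3 = 8.33 × 0.11 / 0.04119 = 22.25 d
Total t = Σ t_i = 95.84 days.

95.8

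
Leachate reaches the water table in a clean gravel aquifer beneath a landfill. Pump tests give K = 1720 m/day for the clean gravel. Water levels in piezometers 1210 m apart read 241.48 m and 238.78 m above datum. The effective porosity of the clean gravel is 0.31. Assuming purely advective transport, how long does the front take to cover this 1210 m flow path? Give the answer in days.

Hydraulic gradient i = (241.48 − 238.78) / 1210 = 2.7 / 1210 = 0.002231.
Darcy flux q = K · i = 1720 × 0.002231 = 3.838 m/day.
Seepage velocity v = q / n_e = 3.838 / 0.31 = 12.38 m/day.
Travel time t = L / v = 1210 / 12.38 = 97.73 days.

97.7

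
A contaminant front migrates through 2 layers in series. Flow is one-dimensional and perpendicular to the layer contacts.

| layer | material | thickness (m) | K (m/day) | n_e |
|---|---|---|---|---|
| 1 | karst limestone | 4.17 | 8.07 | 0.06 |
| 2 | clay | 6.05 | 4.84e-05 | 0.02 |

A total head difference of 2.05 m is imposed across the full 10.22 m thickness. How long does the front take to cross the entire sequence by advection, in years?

With flow normal to the layers, continuity requires the same specific discharge q through every layer.
Σ(b_i/K_i) = 4.17/8.07 + 6.05/4.84e-05 = 1.250e+05 d.
q = Δh / Σ(b_i/K_i) = 2.05 / 1.250e+05 = 1.640e-05 m/day.
In each layer the seepage velocity is v_i = q/n_i, so the layer transit time is t_i = b_i·n_i / q:
  layer 1 (karst limestone): t_1 = 4.17 × 0.06 / 1.640e-05 = 15256 d
  layer 2 (clay): t_2 = 6.05 × 0.02 / 1.640e-05 = 7378 d
Total t = Σ t_i = 22634 days = 61.97 years.

62.0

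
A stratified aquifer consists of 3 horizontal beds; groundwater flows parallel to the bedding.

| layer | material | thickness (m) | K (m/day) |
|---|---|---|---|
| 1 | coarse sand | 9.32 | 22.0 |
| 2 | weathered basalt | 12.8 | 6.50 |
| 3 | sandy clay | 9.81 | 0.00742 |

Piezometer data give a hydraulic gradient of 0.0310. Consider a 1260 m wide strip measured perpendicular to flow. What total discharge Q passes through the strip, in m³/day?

Flow is parallel to layering, so each bed carries its own Darcy discharge and the transmissivities add.
Σ(K_i·b_i) = 22.0×9.32 + 6.50×12.8 + 0.00742×9.81 = 288.3 m²/day.
Hydraulic gradient i = 0.0310.
Q = Σ(K_i·b_i) · W · i = 288.3 × 1260 × 0.03100 = 11261 m³/day.

11300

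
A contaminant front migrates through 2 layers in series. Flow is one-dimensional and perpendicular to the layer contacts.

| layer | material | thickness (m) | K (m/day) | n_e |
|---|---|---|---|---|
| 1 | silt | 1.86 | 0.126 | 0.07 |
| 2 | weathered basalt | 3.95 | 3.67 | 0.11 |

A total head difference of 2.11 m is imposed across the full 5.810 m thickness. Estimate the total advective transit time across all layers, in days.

4.24

With flow normal to the layers, continuity requires the same specific discharge q through every layer.
Σ(b_i/K_i) = 1.86/0.126 + 3.95/3.67 = 15.84 d.
q = Δh / Σ(b_i/K_i) = 2.11 / 15.84 = 0.1332 m/day.
In each layer the seepage velocity is v_i = q/n_i, so the layer transit time is t_i = b_i·n_i / q:
  layer 1 (silt): t_1 = 1.86 × 0.07 / 0.1332 = 0.9773 d
  layer 2 (weathered basalt): t_2 = 3.95 × 0.11 / 0.1332 = 3.261 d
Total t = Σ t_i = 4.239 days.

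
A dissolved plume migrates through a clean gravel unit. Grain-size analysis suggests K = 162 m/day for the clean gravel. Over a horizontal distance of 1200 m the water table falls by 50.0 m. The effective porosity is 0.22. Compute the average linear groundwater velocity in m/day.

30.7

Hydraulic gradient i = Δh / L = 50.0 / 1200 = 0.04167.
Darcy flux q = K · i = 162.0 × 0.04167 = 6.750 m/day.
Seepage velocity v = q / n_e = 6.750 / 0.22 = 30.68 m/day.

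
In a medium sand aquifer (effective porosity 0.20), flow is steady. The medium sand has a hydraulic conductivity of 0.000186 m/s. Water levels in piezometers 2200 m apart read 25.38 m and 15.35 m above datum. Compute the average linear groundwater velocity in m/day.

Convert K: 0.000186 m/s × 86400 = 16.07 m/day.
Hydraulic gradient i = (25.38 − 15.35) / 2200 = 10.03 / 2200 = 0.004559.
Darcy flux q = K · i = 16.07 × 0.004559 = 0.07327 m/day.
Seepage velocity v = q / n_e = 0.07327 / 0.20 = 0.3663 m/day.

0.366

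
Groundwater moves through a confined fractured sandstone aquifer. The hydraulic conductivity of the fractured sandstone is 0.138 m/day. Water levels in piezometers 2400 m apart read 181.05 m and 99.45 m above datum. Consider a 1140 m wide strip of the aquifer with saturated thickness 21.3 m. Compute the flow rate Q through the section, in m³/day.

114

Cross-sectional area A = 1140 × 21.3 = 24282 m².
Hydraulic gradient i = (181.05 − 99.45) / 2400 = 81.6 / 2400 = 0.03400.
Darcy's law: Q = K · A · i = 0.1380 × 24282 × 0.03400 = 113.9 m³/day.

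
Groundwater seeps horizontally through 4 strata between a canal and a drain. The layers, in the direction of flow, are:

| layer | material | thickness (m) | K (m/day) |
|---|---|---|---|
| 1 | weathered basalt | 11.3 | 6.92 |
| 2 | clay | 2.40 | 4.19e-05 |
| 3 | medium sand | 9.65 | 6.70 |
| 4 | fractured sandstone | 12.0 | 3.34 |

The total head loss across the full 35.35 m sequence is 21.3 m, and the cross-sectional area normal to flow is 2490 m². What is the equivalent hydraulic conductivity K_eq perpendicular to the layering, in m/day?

Flow is perpendicular to layering, so the layers act in series and the equivalent K is the thickness-weighted harmonic mean.
Total thickness L = 11.3 + 2.40 + 9.65 + 12.0 = 35.35 m.
Σ(b_i/K_i) = 11.3/6.92 + 2.40/4.19e-05 + 9.65/6.70 + 12.0/3.34 = 57286 d.
K_eq = L / Σ(b_i/K_i) = 35.35 / 57286 = 0.0006171 m/day.

0.000617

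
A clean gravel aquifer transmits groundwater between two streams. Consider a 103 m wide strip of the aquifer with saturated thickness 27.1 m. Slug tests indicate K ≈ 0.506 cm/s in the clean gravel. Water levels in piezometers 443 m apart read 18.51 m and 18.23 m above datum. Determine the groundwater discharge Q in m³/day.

771

Convert K: 0.506 cm/s × 864 = 437.2 m/day.
Cross-sectional area A = 103 × 27.1 = 2791 m².
Hydraulic gradient i = (18.51 − 18.23) / 443 = 0.28 / 443 = 0.0006321.
Darcy's law: Q = K · A · i = 437.2 × 2791 × 0.0006321 = 771.3 m³/day.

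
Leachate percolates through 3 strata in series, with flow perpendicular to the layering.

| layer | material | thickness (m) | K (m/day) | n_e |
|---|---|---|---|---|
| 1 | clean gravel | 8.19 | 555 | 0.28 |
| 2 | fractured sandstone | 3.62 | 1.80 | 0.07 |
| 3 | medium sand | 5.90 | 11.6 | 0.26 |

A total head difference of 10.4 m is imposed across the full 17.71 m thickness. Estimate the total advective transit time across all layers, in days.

With flow normal to the layers, continuity requires the same specific discharge q through every layer.
Σ(b_i/K_i) = 8.19/555 + 3.62/1.80 + 5.90/11.6 = 2.534 d.
q = Δh / Σ(b_i/K_i) = 10.4 / 2.534 = 4.103 m/day.
In each layer the seepage velocity is v_i = q/n_i, so the layer transit time is t_i = b_i·n_i / q:
  layer 1 (clean gravel): t_1 = 8.19 × 0.28 / 4.103 = 0.5589 d
  layer 2 (fractured sandstone): t_2 = 3.62 × 0.07 / 4.103 = 0.06175 d
  layer 3 (medium sand): t_3 = 5.90 × 0.26 / 4.103 = 0.3738 d
Total t = Σ t_i = 0.9944 days.

0.994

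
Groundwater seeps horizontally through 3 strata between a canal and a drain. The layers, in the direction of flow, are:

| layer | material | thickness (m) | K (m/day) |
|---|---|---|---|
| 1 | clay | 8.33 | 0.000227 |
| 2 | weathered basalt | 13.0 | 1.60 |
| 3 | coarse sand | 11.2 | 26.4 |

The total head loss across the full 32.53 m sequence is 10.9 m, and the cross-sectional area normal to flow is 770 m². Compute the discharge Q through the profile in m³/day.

Flow is perpendicular to layering, so the layers act in series and the equivalent K is the thickness-weighted harmonic mean.
Total thickness L = 8.33 + 13.0 + 11.2 = 32.53 m.
Σ(b_i/K_i) = 8.33/0.000227 + 13.0/1.60 + 11.2/26.4 = 36705 d.
K_eq = L / Σ(b_i/K_i) = 32.53 / 36705 = 0.0008863 m/day.
Q = K_eq · A · (Δh/L) = 0.0008863 × 770 × (10.9/32.53) = 0.2287 m³/day.

0.229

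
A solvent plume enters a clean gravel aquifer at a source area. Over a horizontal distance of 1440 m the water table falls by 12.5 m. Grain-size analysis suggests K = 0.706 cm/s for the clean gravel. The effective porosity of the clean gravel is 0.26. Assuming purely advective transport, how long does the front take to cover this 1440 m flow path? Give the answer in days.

Convert K: 0.706 cm/s × 864 = 610.0 m/day.
Hydraulic gradient i = Δh / L = 12.5 / 1440 = 0.008681.
Darcy flux q = K · i = 610.0 × 0.008681 = 5.295 m/day.
Seepage velocity v = q / n_e = 5.295 / 0.26 = 20.37 m/day.
Travel time t = L / v = 1440 / 20.37 = 70.71 days.

70.7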